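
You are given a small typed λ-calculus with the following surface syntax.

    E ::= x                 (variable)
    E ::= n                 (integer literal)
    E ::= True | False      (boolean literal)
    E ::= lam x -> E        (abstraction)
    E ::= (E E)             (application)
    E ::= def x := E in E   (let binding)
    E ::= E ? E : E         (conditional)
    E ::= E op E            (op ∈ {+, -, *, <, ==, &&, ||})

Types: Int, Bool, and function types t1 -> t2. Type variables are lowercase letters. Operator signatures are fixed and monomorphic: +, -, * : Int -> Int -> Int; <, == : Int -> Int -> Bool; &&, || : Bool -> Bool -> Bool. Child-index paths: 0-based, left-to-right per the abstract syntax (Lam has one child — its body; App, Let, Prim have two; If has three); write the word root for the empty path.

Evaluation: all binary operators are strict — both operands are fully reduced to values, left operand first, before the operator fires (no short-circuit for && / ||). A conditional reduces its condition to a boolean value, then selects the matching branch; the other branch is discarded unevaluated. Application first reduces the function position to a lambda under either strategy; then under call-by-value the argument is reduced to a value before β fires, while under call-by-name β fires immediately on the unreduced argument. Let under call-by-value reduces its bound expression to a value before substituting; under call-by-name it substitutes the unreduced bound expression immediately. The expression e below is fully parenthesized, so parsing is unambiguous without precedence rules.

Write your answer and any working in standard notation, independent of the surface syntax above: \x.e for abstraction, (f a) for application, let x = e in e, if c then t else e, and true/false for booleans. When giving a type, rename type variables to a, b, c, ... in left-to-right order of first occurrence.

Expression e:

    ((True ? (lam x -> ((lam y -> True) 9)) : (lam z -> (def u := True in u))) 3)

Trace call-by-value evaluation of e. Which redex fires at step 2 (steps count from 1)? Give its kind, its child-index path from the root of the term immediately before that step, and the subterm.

Trace:
step 0: ((if true then (\x.((\y.true) 9)) else (\z.(let u = true in u))) 3)
step 1: [if@0] ((\x.((\y.true) 9)) 3)
step 2: [beta@root] ((\y.true) 9)

Answer: beta at root : ((\x.((\y.true) 9)) 3)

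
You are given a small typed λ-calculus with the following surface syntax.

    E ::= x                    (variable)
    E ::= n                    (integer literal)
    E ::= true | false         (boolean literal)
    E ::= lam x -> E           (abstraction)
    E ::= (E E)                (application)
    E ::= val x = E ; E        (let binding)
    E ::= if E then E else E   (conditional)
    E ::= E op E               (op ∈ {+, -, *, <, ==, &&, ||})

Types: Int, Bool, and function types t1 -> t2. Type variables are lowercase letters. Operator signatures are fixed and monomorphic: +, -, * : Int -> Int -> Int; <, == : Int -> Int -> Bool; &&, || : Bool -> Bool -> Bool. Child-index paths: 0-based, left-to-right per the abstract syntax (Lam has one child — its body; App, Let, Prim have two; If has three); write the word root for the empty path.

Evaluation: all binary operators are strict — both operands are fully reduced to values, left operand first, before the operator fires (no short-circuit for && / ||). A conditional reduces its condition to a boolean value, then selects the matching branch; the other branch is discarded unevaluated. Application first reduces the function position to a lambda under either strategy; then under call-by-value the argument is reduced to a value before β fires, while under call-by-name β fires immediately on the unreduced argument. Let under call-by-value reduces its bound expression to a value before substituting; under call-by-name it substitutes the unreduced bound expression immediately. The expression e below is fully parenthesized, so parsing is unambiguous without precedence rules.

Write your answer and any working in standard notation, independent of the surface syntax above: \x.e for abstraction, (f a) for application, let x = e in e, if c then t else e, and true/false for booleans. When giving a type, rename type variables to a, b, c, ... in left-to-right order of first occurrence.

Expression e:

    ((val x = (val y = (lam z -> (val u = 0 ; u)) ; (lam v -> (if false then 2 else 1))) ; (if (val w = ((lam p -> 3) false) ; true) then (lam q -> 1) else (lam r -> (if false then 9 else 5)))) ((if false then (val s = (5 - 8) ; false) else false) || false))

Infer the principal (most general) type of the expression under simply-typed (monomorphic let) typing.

Derivation:
let u : Int
u : Int
\z._ : a -> Int
let y : a -> Int
  unify Bool ~ Bool
  unify Int ~ Int
\v._ : b -> Int
let x : b -> Int
\p._ : c -> Int
  unify c -> Int ~ Bool -> d
  unify c ~ Bool
  unify Int ~ d
_ _ : Int
let w : Int
  unify Bool ~ Bool
\q._ : e -> Int
  unify Bool ~ Bool
  unify Int ~ Int
\r._ : f -> Int
  unify e -> Int ~ f -> Int
  unify e ~ f
  unify Int ~ Int
  unify Bool ~ Bool
  unify Int ~ Int
  unify Int ~ Int
let s : Int
  unify Bool ~ Bool
  unify Bool ~ Bool
  unify Bool ~ Bool
  unify f -> Int ~ Bool -> g
  unify f ~ Bool
  unify Int ~ g
_ _ : Int

Answer: Int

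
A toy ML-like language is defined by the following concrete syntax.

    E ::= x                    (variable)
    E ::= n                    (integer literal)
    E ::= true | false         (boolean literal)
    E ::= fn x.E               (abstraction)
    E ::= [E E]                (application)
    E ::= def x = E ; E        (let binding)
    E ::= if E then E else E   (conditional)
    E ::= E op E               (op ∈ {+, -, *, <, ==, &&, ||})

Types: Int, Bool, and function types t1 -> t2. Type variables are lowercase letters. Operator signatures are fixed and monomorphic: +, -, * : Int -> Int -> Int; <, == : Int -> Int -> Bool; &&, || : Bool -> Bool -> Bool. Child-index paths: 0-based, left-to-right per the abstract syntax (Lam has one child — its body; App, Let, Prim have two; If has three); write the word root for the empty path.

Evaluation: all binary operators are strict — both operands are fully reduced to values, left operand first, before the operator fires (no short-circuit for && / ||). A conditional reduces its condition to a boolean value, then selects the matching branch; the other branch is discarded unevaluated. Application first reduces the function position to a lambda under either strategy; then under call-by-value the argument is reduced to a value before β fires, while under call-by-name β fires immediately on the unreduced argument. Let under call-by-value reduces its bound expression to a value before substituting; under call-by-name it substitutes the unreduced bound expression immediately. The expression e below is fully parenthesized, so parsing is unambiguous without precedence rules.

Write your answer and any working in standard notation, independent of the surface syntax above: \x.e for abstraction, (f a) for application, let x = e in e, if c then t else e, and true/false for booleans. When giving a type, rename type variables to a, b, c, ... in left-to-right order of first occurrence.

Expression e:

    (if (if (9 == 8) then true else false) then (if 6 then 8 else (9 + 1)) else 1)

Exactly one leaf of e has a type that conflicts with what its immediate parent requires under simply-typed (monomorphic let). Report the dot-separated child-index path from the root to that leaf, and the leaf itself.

Trace:
  unify Int ~ Int
  unify Int ~ Int
  unify Bool ~ Bool
  unify Bool ~ Bool
  unify Bool ~ Bool
  unify Int ~ Bool
  FAIL: mismatch Int ~ Bool

Answer: 1.0 : 6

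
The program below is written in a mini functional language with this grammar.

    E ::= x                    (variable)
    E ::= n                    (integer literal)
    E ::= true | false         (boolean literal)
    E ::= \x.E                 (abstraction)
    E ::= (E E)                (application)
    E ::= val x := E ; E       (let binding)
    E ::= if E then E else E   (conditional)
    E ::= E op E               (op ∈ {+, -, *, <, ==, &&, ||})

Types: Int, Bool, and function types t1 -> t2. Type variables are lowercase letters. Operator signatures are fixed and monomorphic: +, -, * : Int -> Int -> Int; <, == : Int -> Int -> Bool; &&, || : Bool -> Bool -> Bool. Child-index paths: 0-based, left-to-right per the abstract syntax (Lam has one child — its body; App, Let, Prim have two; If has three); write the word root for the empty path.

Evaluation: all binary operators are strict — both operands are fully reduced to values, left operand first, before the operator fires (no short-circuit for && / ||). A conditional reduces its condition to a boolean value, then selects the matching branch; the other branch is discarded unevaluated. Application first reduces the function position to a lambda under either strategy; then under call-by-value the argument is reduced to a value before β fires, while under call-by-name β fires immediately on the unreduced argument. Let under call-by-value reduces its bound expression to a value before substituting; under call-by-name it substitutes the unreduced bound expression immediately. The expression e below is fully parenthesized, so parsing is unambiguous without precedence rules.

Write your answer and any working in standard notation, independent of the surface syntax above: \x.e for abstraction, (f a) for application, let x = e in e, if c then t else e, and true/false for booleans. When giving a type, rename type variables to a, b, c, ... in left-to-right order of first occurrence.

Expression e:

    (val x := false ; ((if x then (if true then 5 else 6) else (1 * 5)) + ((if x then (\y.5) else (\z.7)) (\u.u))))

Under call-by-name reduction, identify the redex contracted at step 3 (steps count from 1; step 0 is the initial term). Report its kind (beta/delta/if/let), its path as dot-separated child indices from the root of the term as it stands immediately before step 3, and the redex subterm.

Working:
step 0: (let x = false in ((if x then (if true then 5 else 6) else (1 * 5)) + ((if x then (\y.5) else (\z.7)) (\u.u))))
step 1: [let@root] ((if false then (if true then 5 else 6) else (1 * 5)) + ((if false then (\y.5) else (\z.7)) (\u.u)))
step 2: [if@0] ((1 * 5) + ((if false then (\y.5) else (\z.7)) (\u.u)))
step 3: [delta@0] (5 + ((if false then (\y.5) else (\z.7)) (\u.u)))

Answer: delta at 0 : (1 * 5)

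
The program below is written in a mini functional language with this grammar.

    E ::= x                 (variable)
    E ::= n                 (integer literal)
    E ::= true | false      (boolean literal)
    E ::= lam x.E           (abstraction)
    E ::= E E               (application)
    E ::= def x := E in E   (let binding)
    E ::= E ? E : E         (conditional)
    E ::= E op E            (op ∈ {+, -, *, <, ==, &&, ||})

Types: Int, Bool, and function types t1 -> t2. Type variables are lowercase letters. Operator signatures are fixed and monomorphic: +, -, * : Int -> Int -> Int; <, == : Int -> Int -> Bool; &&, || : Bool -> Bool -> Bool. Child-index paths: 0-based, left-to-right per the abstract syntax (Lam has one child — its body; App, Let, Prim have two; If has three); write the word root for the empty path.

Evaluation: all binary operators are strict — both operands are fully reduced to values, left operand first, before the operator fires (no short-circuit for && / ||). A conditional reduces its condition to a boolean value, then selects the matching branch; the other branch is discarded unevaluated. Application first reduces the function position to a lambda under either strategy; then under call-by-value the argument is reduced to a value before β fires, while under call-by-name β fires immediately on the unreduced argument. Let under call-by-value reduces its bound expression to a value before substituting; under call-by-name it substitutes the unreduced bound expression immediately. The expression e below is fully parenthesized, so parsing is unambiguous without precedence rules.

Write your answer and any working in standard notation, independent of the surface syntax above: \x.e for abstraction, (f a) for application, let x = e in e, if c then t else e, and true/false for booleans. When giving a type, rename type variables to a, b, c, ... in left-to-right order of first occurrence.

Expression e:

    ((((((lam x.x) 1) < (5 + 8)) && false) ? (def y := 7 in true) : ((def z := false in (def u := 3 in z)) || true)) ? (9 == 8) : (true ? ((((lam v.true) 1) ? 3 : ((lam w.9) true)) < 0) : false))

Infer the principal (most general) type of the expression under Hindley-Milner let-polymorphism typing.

Answer: Bool

Trace:
x : a
\x._ : a -> a
  unify a -> a ~ Int -> b
  unify a ~ Int
  unify Int ~ b
_ _ : Int
  unify Int ~ Int
  unify Int ~ Int
  unify Int ~ Int
  unify Int ~ Int
  unify Bool ~ Bool
  unify Bool ~ Bool
  unify Bool ~ Bool
let y : Int
let z : Bool
let u : Int
z : Bool
  unify Bool ~ Bool
  unify Bool ~ Bool
  unify Bool ~ Bool
  unify Bool ~ Bool
  unify Int ~ Int
  unify Int ~ Int
  unify Bool ~ Bool
\v._ : c -> Bool
  unify c -> Bool ~ Int -> d
  unify c ~ Int
  unify Bool ~ d
_ _ : Bool
  unify Bool ~ Bool
\w._ : e -> Int
  unify e -> Int ~ Bool -> f
  unify e ~ Bool
  unify Int ~ f
_ _ : Int
  unify Int ~ Int
  unify Int ~ Int
  unify Int ~ Int
  unify Bool ~ Bool
  unify Bool ~ Bool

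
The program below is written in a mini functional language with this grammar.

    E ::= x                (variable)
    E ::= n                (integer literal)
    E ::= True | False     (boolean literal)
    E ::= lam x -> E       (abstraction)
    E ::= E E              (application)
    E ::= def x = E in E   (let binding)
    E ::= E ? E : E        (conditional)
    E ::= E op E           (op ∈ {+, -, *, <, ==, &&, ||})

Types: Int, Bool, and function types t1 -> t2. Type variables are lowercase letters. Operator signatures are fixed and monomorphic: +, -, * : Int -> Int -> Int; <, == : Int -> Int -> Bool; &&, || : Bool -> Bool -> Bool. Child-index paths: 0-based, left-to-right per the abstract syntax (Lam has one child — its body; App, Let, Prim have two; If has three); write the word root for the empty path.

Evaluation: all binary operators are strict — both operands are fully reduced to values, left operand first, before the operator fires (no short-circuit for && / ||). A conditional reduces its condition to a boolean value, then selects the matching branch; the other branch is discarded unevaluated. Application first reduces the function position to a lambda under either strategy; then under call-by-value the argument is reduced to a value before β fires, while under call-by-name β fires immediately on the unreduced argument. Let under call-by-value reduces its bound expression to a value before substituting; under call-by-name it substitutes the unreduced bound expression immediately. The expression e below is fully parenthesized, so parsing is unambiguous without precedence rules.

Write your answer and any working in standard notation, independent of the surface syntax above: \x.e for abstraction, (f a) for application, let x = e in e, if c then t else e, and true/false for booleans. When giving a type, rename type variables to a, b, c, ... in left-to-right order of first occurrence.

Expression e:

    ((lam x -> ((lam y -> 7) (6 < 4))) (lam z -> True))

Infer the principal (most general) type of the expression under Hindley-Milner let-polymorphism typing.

Answer: Int

Working:
\y._ : b -> Int
  unify Int ~ Int
  unify Int ~ Int
  unify b -> Int ~ Bool -> c
  unify b ~ Bool
  unify Int ~ c
_ _ : Int
\x._ : a -> Int
\z._ : d -> Bool
  unify a -> Int ~ (d -> Bool) -> e
  unify a ~ d -> Bool
  unify Int ~ e
_ _ : Int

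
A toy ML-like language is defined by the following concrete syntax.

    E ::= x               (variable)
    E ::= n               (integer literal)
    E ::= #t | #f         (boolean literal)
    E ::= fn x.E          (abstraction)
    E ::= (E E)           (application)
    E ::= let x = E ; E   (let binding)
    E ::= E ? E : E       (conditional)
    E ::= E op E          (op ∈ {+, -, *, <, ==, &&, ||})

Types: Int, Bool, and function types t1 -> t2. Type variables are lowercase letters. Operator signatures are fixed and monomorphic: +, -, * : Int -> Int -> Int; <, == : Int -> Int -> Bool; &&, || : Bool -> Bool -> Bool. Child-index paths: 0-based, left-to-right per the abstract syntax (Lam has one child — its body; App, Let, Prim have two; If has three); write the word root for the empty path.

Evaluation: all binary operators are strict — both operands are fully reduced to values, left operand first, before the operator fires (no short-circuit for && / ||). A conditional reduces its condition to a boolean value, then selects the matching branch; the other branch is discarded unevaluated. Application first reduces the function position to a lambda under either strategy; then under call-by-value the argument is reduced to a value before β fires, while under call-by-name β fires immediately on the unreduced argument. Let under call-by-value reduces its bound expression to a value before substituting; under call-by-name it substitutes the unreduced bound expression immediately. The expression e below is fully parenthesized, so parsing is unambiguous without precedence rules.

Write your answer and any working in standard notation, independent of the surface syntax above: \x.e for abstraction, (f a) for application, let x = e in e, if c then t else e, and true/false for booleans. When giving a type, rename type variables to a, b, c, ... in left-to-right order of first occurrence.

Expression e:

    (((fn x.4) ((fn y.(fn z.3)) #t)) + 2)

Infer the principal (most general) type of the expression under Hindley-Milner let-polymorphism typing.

Derivation:
\x._ : a -> Int
\z._ : c -> Int
\y._ : b -> c -> Int
  unify b -> c -> Int ~ Bool -> d
  unify b ~ Bool
  unify c -> Int ~ d
_ _ : c -> Int
  unify a -> Int ~ (c -> Int) -> e
  unify a ~ c -> Int
  unify Int ~ e
_ _ : Int
  unify Int ~ Int
  unify Int ~ Int

Answer: Int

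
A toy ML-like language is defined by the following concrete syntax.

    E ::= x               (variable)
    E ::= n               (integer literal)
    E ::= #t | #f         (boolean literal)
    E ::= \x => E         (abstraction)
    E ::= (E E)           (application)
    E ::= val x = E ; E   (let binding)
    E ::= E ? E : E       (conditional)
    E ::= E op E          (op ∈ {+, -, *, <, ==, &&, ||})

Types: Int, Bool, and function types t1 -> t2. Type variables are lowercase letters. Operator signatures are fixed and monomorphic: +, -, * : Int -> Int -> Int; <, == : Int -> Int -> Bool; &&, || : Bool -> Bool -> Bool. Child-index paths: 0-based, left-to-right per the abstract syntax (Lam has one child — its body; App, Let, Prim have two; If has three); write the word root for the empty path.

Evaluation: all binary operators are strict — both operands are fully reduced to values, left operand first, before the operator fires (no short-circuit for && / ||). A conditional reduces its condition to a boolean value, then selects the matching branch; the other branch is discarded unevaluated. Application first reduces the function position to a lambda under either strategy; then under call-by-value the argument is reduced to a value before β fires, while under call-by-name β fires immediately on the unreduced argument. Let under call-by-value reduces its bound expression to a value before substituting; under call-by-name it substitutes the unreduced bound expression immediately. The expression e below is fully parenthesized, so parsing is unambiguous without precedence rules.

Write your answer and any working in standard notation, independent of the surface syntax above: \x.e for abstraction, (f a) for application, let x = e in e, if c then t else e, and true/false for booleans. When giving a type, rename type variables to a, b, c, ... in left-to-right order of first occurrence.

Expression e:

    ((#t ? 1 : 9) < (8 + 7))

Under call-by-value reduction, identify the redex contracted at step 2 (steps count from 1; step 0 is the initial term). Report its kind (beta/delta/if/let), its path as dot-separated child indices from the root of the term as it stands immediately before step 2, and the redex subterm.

Working:
step 0: ((if true then 1 else 9) < (8 + 7))
step 1: [if@0] (1 < (8 + 7))
step 2: [delta@1] (1 < 15)

Answer: delta at 1 : (8 + 7)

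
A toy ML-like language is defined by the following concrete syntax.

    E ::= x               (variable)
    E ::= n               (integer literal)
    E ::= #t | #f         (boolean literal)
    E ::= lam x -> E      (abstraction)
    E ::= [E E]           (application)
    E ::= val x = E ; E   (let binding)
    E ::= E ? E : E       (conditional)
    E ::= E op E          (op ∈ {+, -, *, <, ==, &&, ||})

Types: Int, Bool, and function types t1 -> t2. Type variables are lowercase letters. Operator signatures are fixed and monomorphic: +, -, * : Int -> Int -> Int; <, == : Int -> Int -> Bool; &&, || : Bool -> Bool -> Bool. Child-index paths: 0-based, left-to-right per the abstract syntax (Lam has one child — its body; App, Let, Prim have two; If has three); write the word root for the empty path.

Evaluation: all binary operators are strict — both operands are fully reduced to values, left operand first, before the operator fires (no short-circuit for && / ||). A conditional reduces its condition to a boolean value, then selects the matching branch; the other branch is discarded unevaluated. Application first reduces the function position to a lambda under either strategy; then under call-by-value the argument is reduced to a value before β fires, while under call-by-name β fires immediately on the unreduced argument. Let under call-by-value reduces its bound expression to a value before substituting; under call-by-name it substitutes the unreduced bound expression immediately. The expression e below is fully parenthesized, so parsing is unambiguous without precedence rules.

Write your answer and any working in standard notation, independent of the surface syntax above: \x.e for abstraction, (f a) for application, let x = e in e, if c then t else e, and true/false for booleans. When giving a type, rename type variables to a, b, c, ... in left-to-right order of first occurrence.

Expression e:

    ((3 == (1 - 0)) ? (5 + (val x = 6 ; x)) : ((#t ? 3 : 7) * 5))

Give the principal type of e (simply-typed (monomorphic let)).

Answer: Int

Working:
  unify Int ~ Int
  unify Int ~ Int
  unify Int ~ Int
  unify Int ~ Int
  unify Bool ~ Bool
  unify Int ~ Int
let x : Int
x : Int
  unify Int ~ Int
  unify Bool ~ Bool
  unify Int ~ Int
  unify Int ~ Int
  unify Int ~ Int
  unify Int ~ Int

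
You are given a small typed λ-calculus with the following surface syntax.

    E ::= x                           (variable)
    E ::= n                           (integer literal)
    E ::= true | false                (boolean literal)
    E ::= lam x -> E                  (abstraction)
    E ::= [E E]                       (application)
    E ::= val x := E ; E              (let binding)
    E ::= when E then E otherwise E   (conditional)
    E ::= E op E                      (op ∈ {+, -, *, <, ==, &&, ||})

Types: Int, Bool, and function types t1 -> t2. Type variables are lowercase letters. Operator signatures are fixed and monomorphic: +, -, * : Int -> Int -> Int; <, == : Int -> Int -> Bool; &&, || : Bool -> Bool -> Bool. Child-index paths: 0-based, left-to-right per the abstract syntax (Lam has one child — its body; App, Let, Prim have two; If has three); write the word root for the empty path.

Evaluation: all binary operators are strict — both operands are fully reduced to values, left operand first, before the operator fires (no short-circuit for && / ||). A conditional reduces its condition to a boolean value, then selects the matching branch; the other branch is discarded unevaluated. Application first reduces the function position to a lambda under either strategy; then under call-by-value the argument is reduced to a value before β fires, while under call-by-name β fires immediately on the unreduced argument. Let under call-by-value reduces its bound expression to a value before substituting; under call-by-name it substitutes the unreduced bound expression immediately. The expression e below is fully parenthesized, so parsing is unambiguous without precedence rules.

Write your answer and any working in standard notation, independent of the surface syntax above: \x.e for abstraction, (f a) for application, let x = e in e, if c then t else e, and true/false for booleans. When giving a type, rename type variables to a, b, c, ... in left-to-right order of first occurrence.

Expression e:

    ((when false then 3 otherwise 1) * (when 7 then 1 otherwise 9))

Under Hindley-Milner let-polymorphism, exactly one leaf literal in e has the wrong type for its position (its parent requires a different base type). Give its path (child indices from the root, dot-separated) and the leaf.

Trace:
  unify Bool ~ Bool
  unify Int ~ Int
  unify Int ~ Int
  unify Int ~ Bool
  FAIL: mismatch Int ~ Bool

Answer: 1.0 : 7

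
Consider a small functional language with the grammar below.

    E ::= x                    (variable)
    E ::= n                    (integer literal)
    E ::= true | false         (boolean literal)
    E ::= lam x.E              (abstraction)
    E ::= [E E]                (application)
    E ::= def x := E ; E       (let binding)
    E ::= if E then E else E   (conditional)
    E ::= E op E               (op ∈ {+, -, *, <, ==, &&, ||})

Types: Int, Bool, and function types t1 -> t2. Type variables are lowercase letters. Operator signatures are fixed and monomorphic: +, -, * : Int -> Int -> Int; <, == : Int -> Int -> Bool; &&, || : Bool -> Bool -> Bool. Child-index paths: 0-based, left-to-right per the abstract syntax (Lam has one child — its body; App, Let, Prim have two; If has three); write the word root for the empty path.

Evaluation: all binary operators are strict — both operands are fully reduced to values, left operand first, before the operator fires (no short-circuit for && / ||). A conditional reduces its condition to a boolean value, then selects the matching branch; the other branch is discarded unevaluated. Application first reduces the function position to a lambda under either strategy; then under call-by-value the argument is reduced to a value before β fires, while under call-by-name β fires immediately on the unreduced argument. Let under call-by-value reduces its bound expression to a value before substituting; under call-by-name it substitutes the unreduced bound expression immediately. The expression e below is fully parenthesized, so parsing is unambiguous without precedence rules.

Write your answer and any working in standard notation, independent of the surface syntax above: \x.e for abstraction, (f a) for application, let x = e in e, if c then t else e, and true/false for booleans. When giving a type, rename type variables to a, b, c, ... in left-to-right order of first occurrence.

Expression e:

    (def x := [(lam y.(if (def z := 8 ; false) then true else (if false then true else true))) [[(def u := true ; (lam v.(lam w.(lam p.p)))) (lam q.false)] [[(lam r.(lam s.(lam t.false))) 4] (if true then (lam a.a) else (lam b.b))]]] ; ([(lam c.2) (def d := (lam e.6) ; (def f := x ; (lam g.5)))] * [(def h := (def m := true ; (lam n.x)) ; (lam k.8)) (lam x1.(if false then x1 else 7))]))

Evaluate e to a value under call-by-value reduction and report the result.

Derivation:
step 0: (let x = ((\y.(if (let z = 8 in false) then true else (if false then true else true))) (((let u = true in (\v.(\w.(\p.p)))) (\q.false)) (((\r.(\s.(\t.false))) 4) (if true then (\a.a) else (\b.b))))) in (((\c.2) (let d = (\e.6) in (let f = x in (\g.5)))) * ((let h = (let m = true in (\n.x)) in (\k.8)) (\x1.(if false then x1 else 7)))))
step 1: [let@0.1.0.0] (let x = ((\y.(if (let z = 8 in false) then true else (if false then true else true))) (((\v.(\w.(\p.p))) (\q.false)) (((\r.(\s.(\t.false))) 4) (if true then (\a.a) else (\b.b))))) in (((\c.2) (let d = (\e.6) in (let f = x in (\g.5)))) * ((let h = (let m = true in (\n.x)) in (\k.8)) (\x1.(if false then x1 else 7)))))
step 2: [beta@0.1.0] (let x = ((\y.(if (let z = 8 in false) then true else (if false then true else true))) ((\w.(\p.p)) (((\r.(\s.(\t.false))) 4) (if true then (\a.a) else (\b.b))))) in (((\c.2) (let d = (\e.6) in (let f = x in (\g.5)))) * ((let h = (let m = true in (\n.x)) in (\k.8)) (\x1.(if false then x1 else 7)))))
step 3: [beta@0.1.1.0] (let x = ((\y.(if (let z = 8 in false) then true else (if false then true else true))) ((\w.(\p.p)) ((\s.(\t.false)) (if true then (\a.a) else (\b.b))))) in (((\c.2) (let d = (\e.6) in (let f = x in (\g.5)))) * ((let h = (let m = true in (\n.x)) in (\k.8)) (\x1.(if false then x1 else 7)))))
step 4: [if@0.1.1.1] (let x = ((\y.(if (let z = 8 in false) then true else (if false then true else true))) ((\w.(\p.p)) ((\s.(\t.false)) (\a.a)))) in (((\c.2) (let d = (\e.6) in (let f = x in (\g.5)))) * ((let h = (let m = true in (\n.x)) in (\k.8)) (\x1.(if false then x1 else 7)))))
step 5: [beta@0.1.1] (let x = ((\y.(if (let z = 8 in false) then true else (if false then true else true))) ((\w.(\p.p)) (\t.false))) in (((\c.2) (let d = (\e.6) in (let f = x in (\g.5)))) * ((let h = (let m = true in (\n.x)) in (\k.8)) (\x1.(if false then x1 else 7)))))
step 6: [beta@0.1] (let x = ((\y.(if (let z = 8 in false) then true else (if false then true else true))) (\p.p)) in (((\c.2) (let d = (\e.6) in (let f = x in (\g.5)))) * ((let h = (let m = true in (\n.x)) in (\k.8)) (\x1.(if false then x1 else 7)))))
step 7: [beta@0] (let x = (if (let z = 8 in false) then true else (if false then true else true)) in (((\c.2) (let d = (\e.6) in (let f = x in (\g.5)))) * ((let h = (let m = true in (\n.x)) in (\k.8)) (\x1.(if false then x1 else 7)))))
step 8: [let@0.0] (let x = (if false then true else (if false then true else true)) in (((\c.2) (let d = (\e.6) in (let f = x in (\g.5)))) * ((let h = (let m = true in (\n.x)) in (\k.8)) (\x1.(if false then x1 else 7)))))
step 9: [if@0] (let x = (if false then true else true) in (((\c.2) (let d = (\e.6) in (let f = x in (\g.5)))) * ((let h = (let m = true in (\n.x)) in (\k.8)) (\x1.(if false then x1 else 7)))))
step 10: [if@0] (let x = true in (((\c.2) (let d = (\e.6) in (let f = x in (\g.5)))) * ((let h = (let m = true in (\n.x)) in (\k.8)) (\x1.(if false then x1 else 7)))))
step 11: [let@root] (((\c.2) (let d = (\e.6) in (let f = true in (\g.5)))) * ((let h = (let m = true in (\n.true)) in (\k.8)) (\x1.(if false then x1 else 7))))
step 12: [let@0.1] (((\c.2) (let f = true in (\g.5))) * ((let h = (let m = true in (\n.true)) in (\k.8)) (\x1.(if false then x1 else 7))))
step 13: [let@0.1] (((\c.2) (\g.5)) * ((let h = (let m = true in (\n.true)) in (\k.8)) (\x1.(if false then x1 else 7))))
step 14: [beta@0] (2 * ((let h = (let m = true in (\n.true)) in (\k.8)) (\x1.(if false then x1 else 7))))
step 15: [let@1.0.0] (2 * ((let h = (\n.true) in (\k.8)) (\x1.(if false then x1 else 7))))
step 16: [let@1.0] (2 * ((\k.8) (\x1.(if false then x1 else 7))))
step 17: [beta@1] (2 * 8)
step 18: [delta@root] 16

Answer: 16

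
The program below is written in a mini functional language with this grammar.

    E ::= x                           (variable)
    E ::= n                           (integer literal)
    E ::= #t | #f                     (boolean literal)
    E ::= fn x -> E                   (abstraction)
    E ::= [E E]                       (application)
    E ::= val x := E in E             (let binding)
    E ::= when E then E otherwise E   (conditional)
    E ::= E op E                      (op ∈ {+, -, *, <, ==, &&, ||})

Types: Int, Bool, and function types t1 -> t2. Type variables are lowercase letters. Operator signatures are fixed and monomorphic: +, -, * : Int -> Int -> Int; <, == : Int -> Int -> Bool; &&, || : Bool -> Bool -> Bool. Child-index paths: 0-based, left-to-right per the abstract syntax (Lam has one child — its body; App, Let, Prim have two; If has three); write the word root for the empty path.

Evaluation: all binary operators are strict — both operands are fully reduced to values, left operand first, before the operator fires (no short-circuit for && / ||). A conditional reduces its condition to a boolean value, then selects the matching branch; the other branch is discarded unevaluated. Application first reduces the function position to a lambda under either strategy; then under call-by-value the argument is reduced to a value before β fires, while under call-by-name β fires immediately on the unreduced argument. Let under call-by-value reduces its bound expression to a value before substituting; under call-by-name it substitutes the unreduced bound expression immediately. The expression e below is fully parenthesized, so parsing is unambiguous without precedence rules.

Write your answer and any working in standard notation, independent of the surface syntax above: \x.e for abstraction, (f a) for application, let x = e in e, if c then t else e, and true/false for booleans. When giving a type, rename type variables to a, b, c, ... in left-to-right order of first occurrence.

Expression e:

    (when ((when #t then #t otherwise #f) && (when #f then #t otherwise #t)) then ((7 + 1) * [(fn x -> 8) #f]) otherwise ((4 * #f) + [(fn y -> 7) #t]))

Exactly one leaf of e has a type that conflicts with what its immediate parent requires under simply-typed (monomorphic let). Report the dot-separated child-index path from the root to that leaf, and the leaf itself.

Answer: 2.0.1 : false

Working:
  unify Bool ~ Bool
  unify Bool ~ Bool
  unify Bool ~ Bool
  unify Bool ~ Bool
  unify Bool ~ Bool
  unify Bool ~ Bool
  unify Bool ~ Bool
  unify Int ~ Int
  unify Int ~ Int
  unify Int ~ Int
\x._ : a -> Int
  unify a -> Int ~ Bool -> b
  unify a ~ Bool
  unify Int ~ b
_ _ : Int
  unify Int ~ Int
  unify Int ~ Int
  unify Bool ~ Int
  FAIL: mismatch Bool ~ Int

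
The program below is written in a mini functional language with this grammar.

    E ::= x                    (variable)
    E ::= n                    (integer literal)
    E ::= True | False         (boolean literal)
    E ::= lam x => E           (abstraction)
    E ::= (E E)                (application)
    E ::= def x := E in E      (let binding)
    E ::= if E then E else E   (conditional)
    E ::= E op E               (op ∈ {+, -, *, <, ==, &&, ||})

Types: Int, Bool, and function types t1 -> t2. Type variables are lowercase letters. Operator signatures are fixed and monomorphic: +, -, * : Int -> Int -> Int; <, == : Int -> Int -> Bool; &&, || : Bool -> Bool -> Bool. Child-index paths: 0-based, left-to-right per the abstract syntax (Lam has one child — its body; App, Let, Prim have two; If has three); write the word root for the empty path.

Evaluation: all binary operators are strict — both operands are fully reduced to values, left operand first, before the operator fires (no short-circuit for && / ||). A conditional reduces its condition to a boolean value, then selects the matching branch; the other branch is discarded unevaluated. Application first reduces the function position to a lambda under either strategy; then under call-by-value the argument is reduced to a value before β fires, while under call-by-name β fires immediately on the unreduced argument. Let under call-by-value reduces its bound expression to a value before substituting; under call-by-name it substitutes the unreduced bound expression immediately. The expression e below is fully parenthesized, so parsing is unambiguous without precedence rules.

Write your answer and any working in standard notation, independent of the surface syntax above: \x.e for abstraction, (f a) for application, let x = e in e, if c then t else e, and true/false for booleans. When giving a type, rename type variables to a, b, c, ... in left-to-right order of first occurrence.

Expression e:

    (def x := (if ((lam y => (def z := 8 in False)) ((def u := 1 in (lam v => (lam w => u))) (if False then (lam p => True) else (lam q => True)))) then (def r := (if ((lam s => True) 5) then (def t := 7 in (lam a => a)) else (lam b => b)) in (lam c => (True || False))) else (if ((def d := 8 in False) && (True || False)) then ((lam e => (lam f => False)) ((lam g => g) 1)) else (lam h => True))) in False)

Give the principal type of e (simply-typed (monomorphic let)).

Answer: Bool

Working:
let z : Int
\y._ : a -> Bool
let u : Int
u : Int
\w._ : c -> Int
\v._ : b -> c -> Int
  unify Bool ~ Bool
\p._ : d -> Bool
\q._ : e -> Bool
  unify d -> Bool ~ e -> Bool
  unify d ~ e
  unify Bool ~ Bool
  unify b -> c -> Int ~ (e -> Bool) -> f
  unify b ~ e -> Bool
  unify c -> Int ~ f
_ _ : c -> Int
  unify a -> Bool ~ (c -> Int) -> g
  unify a ~ c -> Int
  unify Bool ~ g
_ _ : Bool
  unify Bool ~ Bool
\s._ : h -> Bool
  unify h -> Bool ~ Int -> i
  unify h ~ Int
  unify Bool ~ i
_ _ : Bool
  unify Bool ~ Bool
let t : Int
a : j
\a._ : j -> j
b : k
\b._ : k -> k
  unify j -> j ~ k -> k
  unify j ~ k
  unify k ~ k
let r : k -> k
  unify Bool ~ Bool
  unify Bool ~ Bool
\c._ : l -> Bool
let d : Int
  unify Bool ~ Bool
  unify Bool ~ Bool
  unify Bool ~ Bool
  unify Bool ~ Bool
  unify Bool ~ Bool
\f._ : n -> Bool
\e._ : m -> n -> Bool
g : o
\g._ : o -> o
  unify o -> o ~ Int -> p
  unify o ~ Int
  unify Int ~ p
_ _ : Int
  unify m -> n -> Bool ~ Int -> q
  unify m ~ Int
  unify n -> Bool ~ q
_ _ : n -> Bool
\h._ : r -> Bool
  unify n -> Bool ~ r -> Bool
  unify n ~ r
  unify Bool ~ Bool
  unify l -> Bool ~ r -> Bool
  unify l ~ r
  unify Bool ~ Bool
let x : r -> Bool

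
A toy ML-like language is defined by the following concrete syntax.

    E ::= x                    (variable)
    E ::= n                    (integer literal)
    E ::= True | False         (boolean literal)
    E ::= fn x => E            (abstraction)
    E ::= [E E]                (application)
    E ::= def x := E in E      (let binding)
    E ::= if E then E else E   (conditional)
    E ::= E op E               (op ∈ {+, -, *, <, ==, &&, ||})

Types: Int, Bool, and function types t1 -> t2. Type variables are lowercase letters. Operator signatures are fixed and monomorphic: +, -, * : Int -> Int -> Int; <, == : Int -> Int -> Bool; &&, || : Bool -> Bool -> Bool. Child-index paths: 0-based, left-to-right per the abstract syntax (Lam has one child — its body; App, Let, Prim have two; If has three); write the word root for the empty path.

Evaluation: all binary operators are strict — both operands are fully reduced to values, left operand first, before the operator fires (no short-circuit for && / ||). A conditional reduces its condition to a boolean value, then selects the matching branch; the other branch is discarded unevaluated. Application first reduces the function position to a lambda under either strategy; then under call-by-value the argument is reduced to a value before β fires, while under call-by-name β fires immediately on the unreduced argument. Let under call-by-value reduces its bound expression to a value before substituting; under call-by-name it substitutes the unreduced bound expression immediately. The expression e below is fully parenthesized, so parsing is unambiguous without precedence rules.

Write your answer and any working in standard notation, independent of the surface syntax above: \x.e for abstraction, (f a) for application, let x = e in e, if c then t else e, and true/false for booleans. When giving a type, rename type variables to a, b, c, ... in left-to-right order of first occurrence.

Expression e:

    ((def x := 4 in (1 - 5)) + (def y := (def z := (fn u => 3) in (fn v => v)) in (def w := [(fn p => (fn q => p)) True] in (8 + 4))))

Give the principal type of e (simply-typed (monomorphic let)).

Answer: Int

Trace:
let x : Int
  unify Int ~ Int
  unify Int ~ Int
  unify Int ~ Int
\u._ : a -> Int
let z : a -> Int
v : b
\v._ : b -> b
let y : b -> b
p : c
\q._ : d -> c
\p._ : c -> d -> c
  unify c -> d -> c ~ Bool -> e
  unify c ~ Bool
  unify d -> Bool ~ e
_ _ : d -> Bool
let w : d -> Bool
  unify Int ~ Int
  unify Int ~ Int
  unify Int ~ Int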